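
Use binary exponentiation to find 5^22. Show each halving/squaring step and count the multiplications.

Computing 5^22 by squaring (build up from 5^1; each line after the first costs one multiplication):

5^1 = 5
5^2 = (5^1)^2 = 5^2 = 25
5^4 = (5^2)^2 = 25^2 = 625
5^5 = 5 * 5^4 = 5 * 625 = 3125
5^10 = (5^5)^2 = 3125^2 = 9765625
5^11 = 5 * 5^10 = 5 * 9765625 = 48828125
5^22 = (5^11)^2 = 48828125^2 = 2384185791015625

Result: 2384185791015625
Multiplications needed: 6 (6 lines after 5^1)

5^22 = 2384185791015625. Using exponentiation by squaring, this requires 6 multiplications. The key idea: if the exponent is even, square the half-power; if odd, multiply by the base once.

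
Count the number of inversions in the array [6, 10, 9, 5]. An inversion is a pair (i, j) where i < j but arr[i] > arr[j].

Finding inversions in [6, 10, 9, 5]:

(0, 3): arr[0]=6 > arr[3]=5
(1, 2): arr[1]=10 > arr[2]=9
(1, 3): arr[1]=10 > arr[3]=5
(2, 3): arr[2]=9 > arr[3]=5

Total inversions: 4

The array has 4 inversion(s): (0,3), (1,2), (1,3), (2,3). Each pair (i,j) satisfies i < j and arr[i] > arr[j].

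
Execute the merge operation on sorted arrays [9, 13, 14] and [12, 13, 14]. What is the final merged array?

Merging process:

Compare 9 vs 12: take 9 from left. Merged: [9]
Compare 13 vs 12: take 12 from right. Merged: [9, 12]
Compare 13 vs 13: take 13 from left. Merged: [9, 12, 13]
Compare 14 vs 13: take 13 from right. Merged: [9, 12, 13, 13]
Compare 14 vs 14: take 14 from left. Merged: [9, 12, 13, 13, 14]
Append remaining from right: [14]. Merged: [9, 12, 13, 13, 14, 14]

Final merged array: [9, 12, 13, 13, 14, 14]
Total comparisons: 5

The merged array is [9, 12, 13, 13, 14, 14], requiring 5 comparisons. The merge step runs in O(n) time where n is the total number of elements.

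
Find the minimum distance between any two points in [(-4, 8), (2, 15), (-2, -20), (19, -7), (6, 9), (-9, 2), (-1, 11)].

Computing all pairwise distances among 7 points:

d((-4, 8), (2, 15)) = 9.2195
d((-4, 8), (-2, -20)) = 28.0713
d((-4, 8), (19, -7)) = 27.4591
d((-4, 8), (6, 9)) = 10.0499
d((-4, 8), (-9, 2)) = 7.8102
d((-4, 8), (-1, 11)) = 4.2426 <-- minimum
d((2, 15), (-2, -20)) = 35.2278
d((2, 15), (19, -7)) = 27.8029
d((2, 15), (6, 9)) = 7.2111
d((2, 15), (-9, 2)) = 17.0294
d((2, 15), (-1, 11)) = 5.0
d((-2, -20), (19, -7)) = 24.6982
d((-2, -20), (6, 9)) = 30.0832
d((-2, -20), (-9, 2)) = 23.0868
d((-2, -20), (-1, 11)) = 31.0161
d((19, -7), (6, 9)) = 20.6155
d((19, -7), (-9, 2)) = 29.4109
d((19, -7), (-1, 11)) = 26.9072
d((6, 9), (-9, 2)) = 16.5529
d((6, 9), (-1, 11)) = 7.2801
d((-9, 2), (-1, 11)) = 12.0416

Closest pair: (-4, 8) and (-1, 11) with distance 4.2426

The closest pair is (-4, 8) and (-1, 11) with Euclidean distance 4.2426. For 7 points, brute-force pairwise comparison is shown above. For large n, the divide-and-conquer algorithm (sort by x, recurse on halves, check the dividing strip) achieves O(n log n).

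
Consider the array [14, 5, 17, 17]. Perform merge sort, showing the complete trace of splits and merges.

Merge sort trace:

Split: [14, 5, 17, 17] -> [14, 5] and [17, 17]
  Split: [14, 5] -> [14] and [5]
  Merge: [14] + [5] -> [5, 14]
  Split: [17, 17] -> [17] and [17]
  Merge: [17] + [17] -> [17, 17]
Merge: [5, 14] + [17, 17] -> [5, 14, 17, 17]

Final sorted array: [5, 14, 17, 17]

The merge sort proceeds by recursively splitting the array and merging sorted halves.
After all merges, the sorted array is [5, 14, 17, 17].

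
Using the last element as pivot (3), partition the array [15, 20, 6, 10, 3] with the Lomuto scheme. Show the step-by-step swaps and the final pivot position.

Lomuto partition with pivot = 3:

Initial array: [15, 20, 6, 10, 3]

arr[0]=15 > 3: no swap
arr[1]=20 > 3: no swap
arr[2]=6 > 3: no swap
arr[3]=10 > 3: no swap

Place pivot at position 0: [3, 20, 6, 10, 15]
Pivot position: 0

After partitioning with pivot 3, the array becomes [3, 20, 6, 10, 15]. The pivot is placed at index 0. All elements to the left of the pivot are <= 3, and all elements to the right are > 3.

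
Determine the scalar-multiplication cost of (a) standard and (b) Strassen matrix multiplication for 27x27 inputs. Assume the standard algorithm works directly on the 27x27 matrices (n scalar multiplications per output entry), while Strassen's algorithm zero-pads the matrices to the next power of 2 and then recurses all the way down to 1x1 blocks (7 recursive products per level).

Matrix multiplication for 27x27 matrices:

Strassen's algorithm requires power-of-2 dimensions. Pad 27x27 to 32x32 (next power of 2).

Standard algorithm: 27^3 = 19683 multiplications
Strassen's algorithm: 7^(log2(32)) = 7^5 = 16807 multiplications
Savings: 19683 - 16807 = 2876 multiplications

Standard: 19683 multiplications (27^3). Strassen: 16807 multiplications (7^5, after padding to 32x32). Strassen reduces 8 recursive multiplications to 7 at each level.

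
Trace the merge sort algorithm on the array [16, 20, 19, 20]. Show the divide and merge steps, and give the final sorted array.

Merge sort trace:

Split: [16, 20, 19, 20] -> [16, 20] and [19, 20]
  Split: [16, 20] -> [16] and [20]
  Merge: [16] + [20] -> [16, 20]
  Split: [19, 20] -> [19] and [20]
  Merge: [19] + [20] -> [19, 20]
Merge: [16, 20] + [19, 20] -> [16, 19, 20, 20]

Final sorted array: [16, 19, 20, 20]

The merge sort proceeds by recursively splitting the array and merging sorted halves.
After all merges, the sorted array is [16, 19, 20, 20].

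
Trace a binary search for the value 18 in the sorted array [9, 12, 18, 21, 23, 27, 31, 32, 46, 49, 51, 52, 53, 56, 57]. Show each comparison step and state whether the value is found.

Binary search for 18 in [9, 12, 18, 21, 23, 27, 31, 32, 46, 49, 51, 52, 53, 56, 57]:

lo=0, hi=14, mid=7, arr[mid]=32 -> 32 > 18, search left half
lo=0, hi=6, mid=3, arr[mid]=21 -> 21 > 18, search left half
lo=0, hi=2, mid=1, arr[mid]=12 -> 12 < 18, search right half
lo=2, hi=2, mid=2, arr[mid]=18 -> Found target at index 2!

Binary search finds 18 at index 2 after 4 comparisons. The search repeatedly halves the search space by comparing with the middle element.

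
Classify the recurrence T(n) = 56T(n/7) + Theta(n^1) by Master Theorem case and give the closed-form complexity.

Master Theorem for T(n) = 56T(n/7) + O(n^1):

a = 56, b = 7, c = 1
log_b(a) = log_7(56) = 2.0686

Case 1: c = 1 < log_7(56) = 2.0686
T(n) = O(n^(log_7 56))

For T(n) = 56T(n/7) + O(n^1): log_7(56) = 2.0686. This is Case 1 of the Master Theorem (c < log_b(a), work dominated by leaves), giving O(n^(log_7 56)).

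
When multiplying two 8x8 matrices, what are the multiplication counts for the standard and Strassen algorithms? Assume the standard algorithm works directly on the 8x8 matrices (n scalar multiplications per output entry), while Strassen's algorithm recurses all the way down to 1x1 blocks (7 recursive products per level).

Matrix multiplication for 8x8 matrices:

Standard algorithm: 8^3 = 512 multiplications
Strassen's algorithm: 7^(log2(8)) = 7^3 = 343 multiplications
Savings: 512 - 343 = 169 multiplications

Standard: 512 multiplications (8^3). Strassen: 343 multiplications (7^3). Strassen reduces 8 recursive multiplications to 7 at each level.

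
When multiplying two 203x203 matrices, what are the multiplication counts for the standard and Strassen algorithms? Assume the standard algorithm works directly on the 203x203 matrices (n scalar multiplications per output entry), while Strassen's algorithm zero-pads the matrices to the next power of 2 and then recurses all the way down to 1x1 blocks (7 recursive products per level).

Matrix multiplication for 203x203 matrices:

Strassen's algorithm requires power-of-2 dimensions. Pad 203x203 to 256x256 (next power of 2).

Standard algorithm: 203^3 = 8365427 multiplications
Strassen's algorithm: 7^(log2(256)) = 7^8 = 5764801 multiplications
Savings: 8365427 - 5764801 = 2600626 multiplications

Standard: 8365427 multiplications (203^3). Strassen: 5764801 multiplications (7^8, after padding to 256x256). Strassen reduces 8 recursive multiplications to 7 at each level.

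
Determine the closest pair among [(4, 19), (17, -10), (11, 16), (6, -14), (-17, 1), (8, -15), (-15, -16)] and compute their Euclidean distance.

Computing all pairwise distances among 7 points:

d((4, 19), (17, -10)) = 31.7805
d((4, 19), (11, 16)) = 7.6158
d((4, 19), (6, -14)) = 33.0606
d((4, 19), (-17, 1)) = 27.6586
d((4, 19), (8, -15)) = 34.2345
d((4, 19), (-15, -16)) = 39.8246
d((17, -10), (11, 16)) = 26.6833
d((17, -10), (6, -14)) = 11.7047
d((17, -10), (-17, 1)) = 35.7351
d((17, -10), (8, -15)) = 10.2956
d((17, -10), (-15, -16)) = 32.5576
d((11, 16), (6, -14)) = 30.4138
d((11, 16), (-17, 1)) = 31.7648
d((11, 16), (8, -15)) = 31.1448
d((11, 16), (-15, -16)) = 41.2311
d((6, -14), (-17, 1)) = 27.4591
d((6, -14), (8, -15)) = 2.2361 <-- minimum
d((6, -14), (-15, -16)) = 21.095
d((-17, 1), (8, -15)) = 29.6816
d((-17, 1), (-15, -16)) = 17.1172
d((8, -15), (-15, -16)) = 23.0217

Closest pair: (6, -14) and (8, -15) with distance 2.2361

The closest pair is (6, -14) and (8, -15) with Euclidean distance 2.2361. For 7 points, brute-force pairwise comparison is shown above. For large n, the divide-and-conquer algorithm (sort by x, recurse on halves, check the dividing strip) achieves O(n log n).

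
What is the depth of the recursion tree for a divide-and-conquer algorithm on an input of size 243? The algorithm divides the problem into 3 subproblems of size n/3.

For divide and conquer with division factor 3:

Problem sizes at each level:
Level 0: 243
Level 1: 81
Level 2: 27
Level 3: 9
Level 4: 3
Level 5: 1

The root is level 0 and the size-1 base case is level 5 (the tree spans levels 0 through 5, i.e. 6 levels counting the root), so the depth is the number of divisions: log_3(243) = 5

The recursion tree depth is log_3(243) = 5. At each level, the problem size is divided by 3, so it takes 5 divisions to reduce to a base case of size 1. The algorithm makes 3 recursive calls at each level.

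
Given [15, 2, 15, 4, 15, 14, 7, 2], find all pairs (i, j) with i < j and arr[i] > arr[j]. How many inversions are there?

Finding inversions in [15, 2, 15, 4, 15, 14, 7, 2]:

(0, 1): arr[0]=15 > arr[1]=2
(0, 3): arr[0]=15 > arr[3]=4
(0, 5): arr[0]=15 > arr[5]=14
(0, 6): arr[0]=15 > arr[6]=7
(0, 7): arr[0]=15 > arr[7]=2
(2, 3): arr[2]=15 > arr[3]=4
(2, 5): arr[2]=15 > arr[5]=14
(2, 6): arr[2]=15 > arr[6]=7
(2, 7): arr[2]=15 > arr[7]=2
(3, 7): arr[3]=4 > arr[7]=2
(4, 5): arr[4]=15 > arr[5]=14
(4, 6): arr[4]=15 > arr[6]=7
(4, 7): arr[4]=15 > arr[7]=2
(5, 6): arr[5]=14 > arr[6]=7
(5, 7): arr[5]=14 > arr[7]=2
(6, 7): arr[6]=7 > arr[7]=2

Total inversions: 16

The array has 16 inversion(s): (0,1), (0,3), (0,5), (0,6), (0,7), (2,3), (2,5), (2,6), (2,7), (3,7), (4,5), (4,6), (4,7), (5,6), (5,7), (6,7). Each pair (i,j) satisfies i < j and arr[i] > arr[j].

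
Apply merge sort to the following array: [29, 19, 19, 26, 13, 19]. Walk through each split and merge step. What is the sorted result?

Merge sort trace:

Split: [29, 19, 19, 26, 13, 19] -> [29, 19, 19] and [26, 13, 19]
  Split: [29, 19, 19] -> [29] and [19, 19]
    Split: [19, 19] -> [19] and [19]
    Merge: [19] + [19] -> [19, 19]
  Merge: [29] + [19, 19] -> [19, 19, 29]
  Split: [26, 13, 19] -> [26] and [13, 19]
    Split: [13, 19] -> [13] and [19]
    Merge: [13] + [19] -> [13, 19]
  Merge: [26] + [13, 19] -> [13, 19, 26]
Merge: [19, 19, 29] + [13, 19, 26] -> [13, 19, 19, 19, 26, 29]

Final sorted array: [13, 19, 19, 19, 26, 29]

The merge sort proceeds by recursively splitting the array and merging sorted halves.
After all merges, the sorted array is [13, 19, 19, 19, 26, 29].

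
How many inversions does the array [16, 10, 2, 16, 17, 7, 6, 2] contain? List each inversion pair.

Finding inversions in [16, 10, 2, 16, 17, 7, 6, 2]:

(0, 1): arr[0]=16 > arr[1]=10
(0, 2): arr[0]=16 > arr[2]=2
(0, 5): arr[0]=16 > arr[5]=7
(0, 6): arr[0]=16 > arr[6]=6
(0, 7): arr[0]=16 > arr[7]=2
(1, 2): arr[1]=10 > arr[2]=2
(1, 5): arr[1]=10 > arr[5]=7
(1, 6): arr[1]=10 > arr[6]=6
(1, 7): arr[1]=10 > arr[7]=2
(3, 5): arr[3]=16 > arr[5]=7
(3, 6): arr[3]=16 > arr[6]=6
(3, 7): arr[3]=16 > arr[7]=2
(4, 5): arr[4]=17 > arr[5]=7
(4, 6): arr[4]=17 > arr[6]=6
(4, 7): arr[4]=17 > arr[7]=2
(5, 6): arr[5]=7 > arr[6]=6
(5, 7): arr[5]=7 > arr[7]=2
(6, 7): arr[6]=6 > arr[7]=2

Total inversions: 18

The array has 18 inversion(s): (0,1), (0,2), (0,5), (0,6), (0,7), (1,2), (1,5), (1,6), (1,7), (3,5), (3,6), (3,7), (4,5), (4,6), (4,7), (5,6), (5,7), (6,7). Each pair (i,j) satisfies i < j and arr[i] > arr[j].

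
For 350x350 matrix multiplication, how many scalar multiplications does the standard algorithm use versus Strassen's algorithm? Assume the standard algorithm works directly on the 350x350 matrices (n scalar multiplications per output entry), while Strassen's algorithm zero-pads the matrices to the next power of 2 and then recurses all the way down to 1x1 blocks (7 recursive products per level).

Matrix multiplication for 350x350 matrices:

Strassen's algorithm requires power-of-2 dimensions. Pad 350x350 to 512x512 (next power of 2).

Standard algorithm: 350^3 = 42875000 multiplications
Strassen's algorithm: 7^(log2(512)) = 7^9 = 40353607 multiplications
Savings: 42875000 - 40353607 = 2521393 multiplications

Standard: 42875000 multiplications (350^3). Strassen: 40353607 multiplications (7^9, after padding to 512x512). Strassen reduces 8 recursive multiplications to 7 at each level.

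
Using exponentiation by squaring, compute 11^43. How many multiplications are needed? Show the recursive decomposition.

Computing 11^43 by squaring (build up from 11^1; each line after the first costs one multiplication):

11^1 = 11
11^2 = (11^1)^2 = 11^2 = 121
11^4 = (11^2)^2 = 121^2 = 14641
11^5 = 11 * 11^4 = 11 * 14641 = 161051
11^10 = (11^5)^2 = 161051^2 = 25937424601
11^20 = (11^10)^2 = 25937424601^2 = 672749994932560009201
11^21 = 11 * 11^20 = 11 * 672749994932560009201 = 7400249944258160101211
11^42 = (11^21)^2 = 7400249944258160101211^2 = 54763699237492901685126120802225273763666521
11^43 = 11 * 11^42 = 11 * 54763699237492901685126120802225273763666521 = 602400691612421918536387328824478011400331731

Result: 602400691612421918536387328824478011400331731
Multiplications needed: 8 (8 lines after 11^1)

11^43 = 602400691612421918536387328824478011400331731. Using exponentiation by squaring, this requires 8 multiplications. The key idea: if the exponent is even, square the half-power; if odd, multiply by the base once.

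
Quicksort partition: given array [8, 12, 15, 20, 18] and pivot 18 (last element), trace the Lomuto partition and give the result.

Lomuto partition with pivot = 18:

Initial array: [8, 12, 15, 20, 18]

arr[0]=8 <= 18: swap with position 0, array becomes [8, 12, 15, 20, 18]
arr[1]=12 <= 18: swap with position 1, array becomes [8, 12, 15, 20, 18]
arr[2]=15 <= 18: swap with position 2, array becomes [8, 12, 15, 20, 18]
arr[3]=20 > 18: no swap

Place pivot at position 3: [8, 12, 15, 18, 20]
Pivot position: 3

After partitioning with pivot 18, the array becomes [8, 12, 15, 18, 20]. The pivot is placed at index 3. All elements to the left of the pivot are <= 18, and all elements to the right are > 18.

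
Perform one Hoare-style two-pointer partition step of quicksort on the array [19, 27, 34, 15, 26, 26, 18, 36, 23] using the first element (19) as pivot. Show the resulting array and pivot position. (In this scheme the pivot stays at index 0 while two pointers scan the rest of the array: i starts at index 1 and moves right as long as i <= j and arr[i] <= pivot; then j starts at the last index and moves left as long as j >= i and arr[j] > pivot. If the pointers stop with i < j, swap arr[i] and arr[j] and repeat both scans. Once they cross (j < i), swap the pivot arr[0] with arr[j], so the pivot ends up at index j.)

Hoare-style two-pointer partition with pivot = 19:

Initial array: [19, 27, 34, 15, 26, 26, 18, 36, 23]

Pointers start at i = 1, j = 8.
i stops at index 1 (arr[1]=27 > 19), j stops at index 6 (arr[6]=18 <= 19): swap arr[1] and arr[6], array becomes [19, 18, 34, 15, 26, 26, 27, 36, 23]
i stops at index 2 (arr[2]=34 > 19), j stops at index 3 (arr[3]=15 <= 19): swap arr[2] and arr[3], array becomes [19, 18, 15, 34, 26, 26, 27, 36, 23]
i ends at 3, j ends at 2: the pointers have crossed (j < i), so scanning stops.

Swap pivot arr[0] with arr[2] to place pivot at position 2: [15, 18, 19, 34, 26, 26, 27, 36, 23]
Pivot position: 2

After partitioning with pivot 19, the array becomes [15, 18, 19, 34, 26, 26, 27, 36, 23]. The pivot is placed at index 2. All elements to the left of the pivot are <= 19, and all elements to the right are > 19.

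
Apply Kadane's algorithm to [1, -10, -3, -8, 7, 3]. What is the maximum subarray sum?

Using Kadane's algorithm on [1, -10, -3, -8, 7, 3]:

Scanning through the array:
Position 1 (value -10): max_ending_here = -9, max_so_far = 1
Position 2 (value -3): max_ending_here = -3, max_so_far = 1
Position 3 (value -8): max_ending_here = -8, max_so_far = 1
Position 4 (value 7): max_ending_here = 7, max_so_far = 7
Position 5 (value 3): max_ending_here = 10, max_so_far = 10

Maximum subarray: [7, 3]
Maximum sum: 10

The maximum subarray is [7, 3] with sum 10. This subarray runs from index 4 to index 5.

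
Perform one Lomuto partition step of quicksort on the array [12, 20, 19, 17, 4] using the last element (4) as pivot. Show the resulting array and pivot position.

Lomuto partition with pivot = 4:

Initial array: [12, 20, 19, 17, 4]

arr[0]=12 > 4: no swap
arr[1]=20 > 4: no swap
arr[2]=19 > 4: no swap
arr[3]=17 > 4: no swap

Place pivot at position 0: [4, 20, 19, 17, 12]
Pivot position: 0

After partitioning with pivot 4, the array becomes [4, 20, 19, 17, 12]. The pivot is placed at index 0. All elements to the left of the pivot are <= 4, and all elements to the right are > 4.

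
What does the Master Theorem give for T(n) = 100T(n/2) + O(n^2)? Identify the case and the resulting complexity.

Master Theorem for T(n) = 100T(n/2) + O(n^2):

a = 100, b = 2, c = 2
log_b(a) = log_2(100) = 6.6439

Case 1: c = 2 < log_2(100) = 6.6439
T(n) = O(n^(log_2 100))

For T(n) = 100T(n/2) + O(n^2): log_2(100) = 6.6439. This is Case 1 of the Master Theorem (c < log_b(a), work dominated by leaves), giving O(n^(log_2 100)).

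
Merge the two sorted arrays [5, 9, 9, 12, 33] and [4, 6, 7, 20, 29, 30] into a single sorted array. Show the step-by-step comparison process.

Merging process:

Compare 5 vs 4: take 4 from right. Merged: [4]
Compare 5 vs 6: take 5 from left. Merged: [4, 5]
Compare 9 vs 6: take 6 from right. Merged: [4, 5, 6]
Compare 9 vs 7: take 7 from right. Merged: [4, 5, 6, 7]
Compare 9 vs 20: take 9 from left. Merged: [4, 5, 6, 7, 9]
Compare 9 vs 20: take 9 from left. Merged: [4, 5, 6, 7, 9, 9]
Compare 12 vs 20: take 12 from left. Merged: [4, 5, 6, 7, 9, 9, 12]
Compare 33 vs 20: take 20 from right. Merged: [4, 5, 6, 7, 9, 9, 12, 20]
Compare 33 vs 29: take 29 from right. Merged: [4, 5, 6, 7, 9, 9, 12, 20, 29]
Compare 33 vs 30: take 30 from right. Merged: [4, 5, 6, 7, 9, 9, 12, 20, 29, 30]
Append remaining from left: [33]. Merged: [4, 5, 6, 7, 9, 9, 12, 20, 29, 30, 33]

Final merged array: [4, 5, 6, 7, 9, 9, 12, 20, 29, 30, 33]
Total comparisons: 10

The merged array is [4, 5, 6, 7, 9, 9, 12, 20, 29, 30, 33], requiring 10 comparisons. The merge step runs in O(n) time where n is the total number of elements.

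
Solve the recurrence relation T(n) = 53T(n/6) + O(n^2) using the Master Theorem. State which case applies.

Master Theorem for T(n) = 53T(n/6) + O(n^2):

a = 53, b = 6, c = 2
log_b(a) = log_6(53) = 2.2159

Case 1: c = 2 < log_6(53) = 2.2159
T(n) = O(n^(log_6 53))

For T(n) = 53T(n/6) + O(n^2): log_6(53) = 2.2159. This is Case 1 of the Master Theorem (c < log_b(a), work dominated by leaves), giving O(n^(log_6 53)).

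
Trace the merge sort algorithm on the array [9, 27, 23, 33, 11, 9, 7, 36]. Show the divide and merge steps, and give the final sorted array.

Merge sort trace:

Split: [9, 27, 23, 33, 11, 9, 7, 36] -> [9, 27, 23, 33] and [11, 9, 7, 36]
  Split: [9, 27, 23, 33] -> [9, 27] and [23, 33]
    Split: [9, 27] -> [9] and [27]
    Merge: [9] + [27] -> [9, 27]
    Split: [23, 33] -> [23] and [33]
    Merge: [23] + [33] -> [23, 33]
  Merge: [9, 27] + [23, 33] -> [9, 23, 27, 33]
  Split: [11, 9, 7, 36] -> [11, 9] and [7, 36]
    Split: [11, 9] -> [11] and [9]
    Merge: [11] + [9] -> [9, 11]
    Split: [7, 36] -> [7] and [36]
    Merge: [7] + [36] -> [7, 36]
  Merge: [9, 11] + [7, 36] -> [7, 9, 11, 36]
Merge: [9, 23, 27, 33] + [7, 9, 11, 36] -> [7, 9, 9, 11, 23, 27, 33, 36]

Final sorted array: [7, 9, 9, 11, 23, 27, 33, 36]

The merge sort proceeds by recursively splitting the array and merging sorted halves.
After all merges, the sorted array is [7, 9, 9, 11, 23, 27, 33, 36].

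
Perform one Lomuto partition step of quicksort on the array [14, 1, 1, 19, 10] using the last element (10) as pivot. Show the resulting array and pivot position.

Lomuto partition with pivot = 10:

Initial array: [14, 1, 1, 19, 10]

arr[0]=14 > 10: no swap
arr[1]=1 <= 10: swap with position 0, array becomes [1, 14, 1, 19, 10]
arr[2]=1 <= 10: swap with position 1, array becomes [1, 1, 14, 19, 10]
arr[3]=19 > 10: no swap

Place pivot at position 2: [1, 1, 10, 19, 14]
Pivot position: 2

After partitioning with pivot 10, the array becomes [1, 1, 10, 19, 14]. The pivot is placed at index 2. All elements to the left of the pivot are <= 10, and all elements to the right are > 10.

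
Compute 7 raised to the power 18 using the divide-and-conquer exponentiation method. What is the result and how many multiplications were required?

Computing 7^18 by squaring (build up from 7^1; each line after the first costs one multiplication):

7^1 = 7
7^2 = (7^1)^2 = 7^2 = 49
7^4 = (7^2)^2 = 49^2 = 2401
7^8 = (7^4)^2 = 2401^2 = 5764801
7^9 = 7 * 7^8 = 7 * 5764801 = 40353607
7^18 = (7^9)^2 = 40353607^2 = 1628413597910449

Result: 1628413597910449
Multiplications needed: 5 (5 lines after 7^1)

7^18 = 1628413597910449. Using exponentiation by squaring, this requires 5 multiplications. The key idea: if the exponent is even, square the half-power; if odd, multiply by the base once.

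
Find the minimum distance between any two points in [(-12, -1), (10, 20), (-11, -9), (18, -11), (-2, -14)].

Computing all pairwise distances among 5 points:

d((-12, -1), (10, 20)) = 30.4138
d((-12, -1), (-11, -9)) = 8.0623 <-- minimum
d((-12, -1), (18, -11)) = 31.6228
d((-12, -1), (-2, -14)) = 16.4012
d((10, 20), (-11, -9)) = 35.805
d((10, 20), (18, -11)) = 32.0156
d((10, 20), (-2, -14)) = 36.0555
d((-11, -9), (18, -11)) = 29.0689
d((-11, -9), (-2, -14)) = 10.2956
d((18, -11), (-2, -14)) = 20.2237

Closest pair: (-12, -1) and (-11, -9) with distance 8.0623

The closest pair is (-12, -1) and (-11, -9) with Euclidean distance 8.0623. For 5 points, brute-force pairwise comparison is shown above. For large n, the divide-and-conquer algorithm (sort by x, recurse on halves, check the dividing strip) achieves O(n log n).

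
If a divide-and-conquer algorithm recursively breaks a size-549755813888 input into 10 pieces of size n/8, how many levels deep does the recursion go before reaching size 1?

For divide and conquer with division factor 8:

Problem sizes at each level:
Level 0: 549755813888
Level 1: 68719476736
Level 2: 8589934592
Level 3: 1073741824
Level 4: 134217728
Level 5: 16777216
Level 6: 2097152
Level 7: 262144
Level 8: 32768
Level 9: 4096
Level 10: 512
Level 11: 64
Level 12: 8
Level 13: 1

The root is level 0 and the size-1 base case is level 13 (the tree spans levels 0 through 13, i.e. 14 levels counting the root), so the depth is the number of divisions: log_8(549755813888) = 13

The recursion tree depth is log_8(549755813888) = 13. At each level, the problem size is divided by 8, so it takes 13 divisions to reduce to a base case of size 1. The algorithm makes 10 recursive calls at each level.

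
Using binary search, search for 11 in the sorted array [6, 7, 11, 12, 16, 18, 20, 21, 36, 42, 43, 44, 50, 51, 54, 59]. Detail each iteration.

Binary search for 11 in [6, 7, 11, 12, 16, 18, 20, 21, 36, 42, 43, 44, 50, 51, 54, 59]:

lo=0, hi=15, mid=7, arr[mid]=21 -> 21 > 11, search left half
lo=0, hi=6, mid=3, arr[mid]=12 -> 12 > 11, search left half
lo=0, hi=2, mid=1, arr[mid]=7 -> 7 < 11, search right half
lo=2, hi=2, mid=2, arr[mid]=11 -> Found target at index 2!

Binary search finds 11 at index 2 after 4 comparisons. The search repeatedly halves the search space by comparing with the middle element.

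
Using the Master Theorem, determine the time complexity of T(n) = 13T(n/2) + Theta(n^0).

Master Theorem for T(n) = 13T(n/2) + O(n^0):

a = 13, b = 2, c = 0
log_b(a) = log_2(13) = 3.7004

Case 1: c = 0 < log_2(13) = 3.7004
T(n) = O(n^(log_2 13))

For T(n) = 13T(n/2) + O(n^0): log_2(13) = 3.7004. This is Case 1 of the Master Theorem (c < log_b(a), work dominated by leaves), giving O(n^(log_2 13)).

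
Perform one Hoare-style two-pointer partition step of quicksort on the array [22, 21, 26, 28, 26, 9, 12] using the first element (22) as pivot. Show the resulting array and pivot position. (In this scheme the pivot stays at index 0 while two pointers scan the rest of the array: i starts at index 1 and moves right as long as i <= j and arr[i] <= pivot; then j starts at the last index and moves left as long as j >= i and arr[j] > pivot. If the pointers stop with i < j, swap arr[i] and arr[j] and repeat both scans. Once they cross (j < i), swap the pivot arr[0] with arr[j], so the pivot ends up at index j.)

Hoare-style two-pointer partition with pivot = 22:

Initial array: [22, 21, 26, 28, 26, 9, 12]

Pointers start at i = 1, j = 6.
i stops at index 2 (arr[2]=26 > 22), j stops at index 6 (arr[6]=12 <= 22): swap arr[2] and arr[6], array becomes [22, 21, 12, 28, 26, 9, 26]
i stops at index 3 (arr[3]=28 > 22), j stops at index 5 (arr[5]=9 <= 22): swap arr[3] and arr[5], array becomes [22, 21, 12, 9, 26, 28, 26]
i ends at 4, j ends at 3: the pointers have crossed (j < i), so scanning stops.

Swap pivot arr[0] with arr[3] to place pivot at position 3: [9, 21, 12, 22, 26, 28, 26]
Pivot position: 3

After partitioning with pivot 22, the array becomes [9, 21, 12, 22, 26, 28, 26]. The pivot is placed at index 3. All elements to the left of the pivot are <= 22, and all elements to the right are > 22.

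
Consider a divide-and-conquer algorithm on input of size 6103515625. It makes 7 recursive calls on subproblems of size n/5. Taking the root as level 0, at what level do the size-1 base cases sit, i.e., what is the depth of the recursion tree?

For divide and conquer with division factor 5:

Problem sizes at each level:
Level 0: 6103515625
Level 1: 1220703125
Level 2: 244140625
Level 3: 48828125
Level 4: 9765625
Level 5: 1953125
Level 6: 390625
Level 7: 78125
Level 8: 15625
Level 9: 3125
Level 10: 625
Level 11: 125
Level 12: 25
Level 13: 5
Level 14: 1

The root is level 0 and the size-1 base case is level 14 (the tree spans levels 0 through 14, i.e. 15 levels counting the root), so the depth is the number of divisions: log_5(6103515625) = 14

The recursion tree depth is log_5(6103515625) = 14. At each level, the problem size is divided by 5, so it takes 14 divisions to reduce to a base case of size 1. The algorithm makes 7 recursive calls at each level.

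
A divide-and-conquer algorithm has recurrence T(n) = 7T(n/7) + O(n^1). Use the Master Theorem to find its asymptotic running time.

Master Theorem for T(n) = 7T(n/7) + O(n^1):

a = 7, b = 7, c = 1
log_b(a) = log_7(7) = 1.0000

Case 2: c = 1 = log_7(7) = 1.0000
T(n) = O(n^1 log n) = O(n log n)

For T(n) = 7T(n/7) + O(n^1): log_7(7) = 1.0000. This is Case 2 of the Master Theorem (c = log_b(a), equal work at all levels), giving O(n log n).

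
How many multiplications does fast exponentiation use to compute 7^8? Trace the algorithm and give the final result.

Computing 7^8 by squaring (build up from 7^1; each line after the first costs one multiplication):

7^1 = 7
7^2 = (7^1)^2 = 7^2 = 49
7^4 = (7^2)^2 = 49^2 = 2401
7^8 = (7^4)^2 = 2401^2 = 5764801

Result: 5764801
Multiplications needed: 3 (3 lines after 7^1)

7^8 = 5764801. Using exponentiation by squaring, this requires 3 multiplications. The key idea: if the exponent is even, square the half-power; if odd, multiply by the base once.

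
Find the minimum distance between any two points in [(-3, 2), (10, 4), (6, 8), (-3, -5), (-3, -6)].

Computing all pairwise distances among 5 points:

d((-3, 2), (10, 4)) = 13.1529
d((-3, 2), (6, 8)) = 10.8167
d((-3, 2), (-3, -5)) = 7.0
d((-3, 2), (-3, -6)) = 8.0
d((10, 4), (6, 8)) = 5.6569
d((10, 4), (-3, -5)) = 15.8114
d((10, 4), (-3, -6)) = 16.4012
d((6, 8), (-3, -5)) = 15.8114
d((6, 8), (-3, -6)) = 16.6433
d((-3, -5), (-3, -6)) = 1.0 <-- minimum

Closest pair: (-3, -5) and (-3, -6) with distance 1.0

The closest pair is (-3, -5) and (-3, -6) with Euclidean distance 1.0. For 5 points, brute-force pairwise comparison is shown above. For large n, the divide-and-conquer algorithm (sort by x, recurse on halves, check the dividing strip) achieves O(n log n).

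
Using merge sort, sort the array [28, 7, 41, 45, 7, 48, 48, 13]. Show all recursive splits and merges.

Merge sort trace:

Split: [28, 7, 41, 45, 7, 48, 48, 13] -> [28, 7, 41, 45] and [7, 48, 48, 13]
  Split: [28, 7, 41, 45] -> [28, 7] and [41, 45]
    Split: [28, 7] -> [28] and [7]
    Merge: [28] + [7] -> [7, 28]
    Split: [41, 45] -> [41] and [45]
    Merge: [41] + [45] -> [41, 45]
  Merge: [7, 28] + [41, 45] -> [7, 28, 41, 45]
  Split: [7, 48, 48, 13] -> [7, 48] and [48, 13]
    Split: [7, 48] -> [7] and [48]
    Merge: [7] + [48] -> [7, 48]
    Split: [48, 13] -> [48] and [13]
    Merge: [48] + [13] -> [13, 48]
  Merge: [7, 48] + [13, 48] -> [7, 13, 48, 48]
Merge: [7, 28, 41, 45] + [7, 13, 48, 48] -> [7, 7, 13, 28, 41, 45, 48, 48]

Final sorted array: [7, 7, 13, 28, 41, 45, 48, 48]

The merge sort proceeds by recursively splitting the array and merging sorted halves.
After all merges, the sorted array is [7, 7, 13, 28, 41, 45, 48, 48].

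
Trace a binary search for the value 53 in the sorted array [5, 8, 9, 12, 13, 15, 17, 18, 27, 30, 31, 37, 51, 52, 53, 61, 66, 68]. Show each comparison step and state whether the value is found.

Binary search for 53 in [5, 8, 9, 12, 13, 15, 17, 18, 27, 30, 31, 37, 51, 52, 53, 61, 66, 68]:

lo=0, hi=17, mid=8, arr[mid]=27 -> 27 < 53, search right half
lo=9, hi=17, mid=13, arr[mid]=52 -> 52 < 53, search right half
lo=14, hi=17, mid=15, arr[mid]=61 -> 61 > 53, search left half
lo=14, hi=14, mid=14, arr[mid]=53 -> Found target at index 14!

Binary search finds 53 at index 14 after 4 comparisons. The search repeatedly halves the search space by comparing with the middle element.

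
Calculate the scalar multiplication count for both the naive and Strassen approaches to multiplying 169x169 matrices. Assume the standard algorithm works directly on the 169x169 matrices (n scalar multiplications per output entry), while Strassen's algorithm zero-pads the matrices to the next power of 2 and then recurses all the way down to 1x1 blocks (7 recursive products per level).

Matrix multiplication for 169x169 matrices:

Strassen's algorithm requires power-of-2 dimensions. Pad 169x169 to 256x256 (next power of 2).

Standard algorithm: 169^3 = 4826809 multiplications
Strassen's algorithm: 7^(log2(256)) = 7^8 = 5764801 multiplications
Difference: 4826809 - 5764801 = -937992 (Strassen uses MORE here due to padding overhead — for small or just-over-power-of-2 n, padding can outweigh the per-level savings)

Standard: 4826809 multiplications (169^3). Strassen: 5764801 multiplications (7^8, after padding to 256x256). Strassen reduces 8 recursive multiplications to 7 at each level.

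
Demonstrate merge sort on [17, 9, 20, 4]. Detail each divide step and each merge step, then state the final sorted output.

Merge sort trace:

Split: [17, 9, 20, 4] -> [17, 9] and [20, 4]
  Split: [17, 9] -> [17] and [9]
  Merge: [17] + [9] -> [9, 17]
  Split: [20, 4] -> [20] and [4]
  Merge: [20] + [4] -> [4, 20]
Merge: [9, 17] + [4, 20] -> [4, 9, 17, 20]

Final sorted array: [4, 9, 17, 20]

The merge sort proceeds by recursively splitting the array and merging sorted halves.
After all merges, the sorted array is [4, 9, 17, 20].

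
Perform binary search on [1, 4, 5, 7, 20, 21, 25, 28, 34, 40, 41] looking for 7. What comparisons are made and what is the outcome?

Binary search for 7 in [1, 4, 5, 7, 20, 21, 25, 28, 34, 40, 41]:

lo=0, hi=10, mid=5, arr[mid]=21 -> 21 > 7, search left half
lo=0, hi=4, mid=2, arr[mid]=5 -> 5 < 7, search right half
lo=3, hi=4, mid=3, arr[mid]=7 -> Found target at index 3!

Binary search finds 7 at index 3 after 3 comparisons. The search repeatedly halves the search space by comparing with the middle element.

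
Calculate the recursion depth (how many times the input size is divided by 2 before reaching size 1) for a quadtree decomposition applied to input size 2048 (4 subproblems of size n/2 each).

For divide and conquer with division factor 2:

Problem sizes at each level:
Level 0: 2048
Level 1: 1024
Level 2: 512
Level 3: 256
Level 4: 128
Level 5: 64
Level 6: 32
Level 7: 16
Level 8: 8
Level 9: 4
Level 10: 2
Level 11: 1

The root is level 0 and the size-1 base case is level 11 (the tree spans levels 0 through 11, i.e. 12 levels counting the root), so the depth is the number of divisions: log_2(2048) = 11

The recursion tree depth is log_2(2048) = 11. At each level, the problem size is divided by 2, so it takes 11 divisions to reduce to a base case of size 1. The algorithm makes 4 recursive calls at each level.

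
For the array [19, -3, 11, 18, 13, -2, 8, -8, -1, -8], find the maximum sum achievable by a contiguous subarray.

Using Kadane's algorithm on [19, -3, 11, 18, 13, -2, 8, -8, -1, -8]:

Scanning through the array:
Position 1 (value -3): max_ending_here = 16, max_so_far = 19
Position 2 (value 11): max_ending_here = 27, max_so_far = 27
Position 3 (value 18): max_ending_here = 45, max_so_far = 45
Position 4 (value 13): max_ending_here = 58, max_so_far = 58
Position 5 (value -2): max_ending_here = 56, max_so_far = 58
Position 6 (value 8): max_ending_here = 64, max_so_far = 64
Position 7 (value -8): max_ending_here = 56, max_so_far = 64
Position 8 (value -1): max_ending_here = 55, max_so_far = 64
Position 9 (value -8): max_ending_here = 47, max_so_far = 64

Maximum subarray: [19, -3, 11, 18, 13, -2, 8]
Maximum sum: 64

The maximum subarray is [19, -3, 11, 18, 13, -2, 8] with sum 64. This subarray runs from index 0 to index 6.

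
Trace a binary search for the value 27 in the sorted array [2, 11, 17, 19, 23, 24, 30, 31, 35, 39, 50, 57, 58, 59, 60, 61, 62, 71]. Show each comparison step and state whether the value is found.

Binary search for 27 in [2, 11, 17, 19, 23, 24, 30, 31, 35, 39, 50, 57, 58, 59, 60, 61, 62, 71]:

lo=0, hi=17, mid=8, arr[mid]=35 -> 35 > 27, search left half
lo=0, hi=7, mid=3, arr[mid]=19 -> 19 < 27, search right half
lo=4, hi=7, mid=5, arr[mid]=24 -> 24 < 27, search right half
lo=6, hi=7, mid=6, arr[mid]=30 -> 30 > 27, search left half
lo=6 > hi=5, target 27 not found

Binary search determines that 27 is not in the array after 4 comparisons. The search space was exhausted without finding the target.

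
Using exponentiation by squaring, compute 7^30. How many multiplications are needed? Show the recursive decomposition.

Computing 7^30 by squaring (build up from 7^1; each line after the first costs one multiplication):

7^1 = 7
7^2 = (7^1)^2 = 7^2 = 49
7^3 = 7 * 7^2 = 7 * 49 = 343
7^6 = (7^3)^2 = 343^2 = 117649
7^7 = 7 * 7^6 = 7 * 117649 = 823543
7^14 = (7^7)^2 = 823543^2 = 678223072849
7^15 = 7 * 7^14 = 7 * 678223072849 = 4747561509943
7^30 = (7^15)^2 = 4747561509943^2 = 22539340290692258087863249

Result: 22539340290692258087863249
Multiplications needed: 7 (7 lines after 7^1)

7^30 = 22539340290692258087863249. Using exponentiation by squaring, this requires 7 multiplications. The key idea: if the exponent is even, square the half-power; if odd, multiply by the base once.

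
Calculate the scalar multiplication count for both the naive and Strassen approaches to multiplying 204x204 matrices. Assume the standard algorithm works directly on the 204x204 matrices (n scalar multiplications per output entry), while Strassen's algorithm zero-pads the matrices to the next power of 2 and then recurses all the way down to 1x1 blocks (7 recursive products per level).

Matrix multiplication for 204x204 matrices:

Strassen's algorithm requires power-of-2 dimensions. Pad 204x204 to 256x256 (next power of 2).

Standard algorithm: 204^3 = 8489664 multiplications
Strassen's algorithm: 7^(log2(256)) = 7^8 = 5764801 multiplications
Savings: 8489664 - 5764801 = 2724863 multiplications

Standard: 8489664 multiplications (204^3). Strassen: 5764801 multiplications (7^8, after padding to 256x256). Strassen reduces 8 recursive multiplications to 7 at each level.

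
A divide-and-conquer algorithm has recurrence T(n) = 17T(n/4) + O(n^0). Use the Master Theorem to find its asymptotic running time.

Master Theorem for T(n) = 17T(n/4) + O(n^0):

a = 17, b = 4, c = 0
log_b(a) = log_4(17) = 2.0437

Case 1: c = 0 < log_4(17) = 2.0437
T(n) = O(n^(log_4 17))

For T(n) = 17T(n/4) + O(n^0): log_4(17) = 2.0437. This is Case 1 of the Master Theorem (c < log_b(a), work dominated by leaves), giving O(n^(log_4 17)).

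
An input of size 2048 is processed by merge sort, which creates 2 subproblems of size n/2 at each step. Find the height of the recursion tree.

For divide and conquer with division factor 2:

Problem sizes at each level:
Level 0: 2048
Level 1: 1024
Level 2: 512
Level 3: 256
Level 4: 128
Level 5: 64
Level 6: 32
Level 7: 16
Level 8: 8
Level 9: 4
Level 10: 2
Level 11: 1

The root is level 0 and the size-1 base case is level 11 (the tree spans levels 0 through 11, i.e. 12 levels counting the root), so the depth is the number of divisions: log_2(2048) = 11

The recursion tree depth is log_2(2048) = 11. At each level, the problem size is divided by 2, so it takes 11 divisions to reduce to a base case of size 1. The algorithm makes 2 recursive calls at each level.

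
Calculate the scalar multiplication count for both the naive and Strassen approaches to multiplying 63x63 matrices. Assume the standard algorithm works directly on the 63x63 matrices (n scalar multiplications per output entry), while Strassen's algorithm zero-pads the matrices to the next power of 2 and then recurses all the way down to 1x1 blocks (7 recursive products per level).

Matrix multiplication for 63x63 matrices:

Strassen's algorithm requires power-of-2 dimensions. Pad 63x63 to 64x64 (next power of 2).

Standard algorithm: 63^3 = 250047 multiplications
Strassen's algorithm: 7^(log2(64)) = 7^6 = 117649 multiplications
Savings: 250047 - 117649 = 132398 multiplications

Standard: 250047 multiplications (63^3). Strassen: 117649 multiplications (7^6, after padding to 64x64). Strassen reduces 8 recursive multiplications to 7 at each level.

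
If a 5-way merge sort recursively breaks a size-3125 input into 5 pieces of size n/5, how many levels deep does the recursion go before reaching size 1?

For divide and conquer with division factor 5:

Problem sizes at each level:
Level 0: 3125
Level 1: 625
Level 2: 125
Level 3: 25
Level 4: 5
Level 5: 1

The root is level 0 and the size-1 base case is level 5 (the tree spans levels 0 through 5, i.e. 6 levels counting the root), so the depth is the number of divisions: log_5(3125) = 5

The recursion tree depth is log_5(3125) = 5. At each level, the problem size is divided by 5, so it takes 5 divisions to reduce to a base case of size 1. The algorithm makes 5 recursive calls at each level.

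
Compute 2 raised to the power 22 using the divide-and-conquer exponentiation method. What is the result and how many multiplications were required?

Computing 2^22 by squaring (build up from 2^1; each line after the first costs one multiplication):

2^1 = 2
2^2 = (2^1)^2 = 2^2 = 4
2^4 = (2^2)^2 = 4^2 = 16
2^5 = 2 * 2^4 = 2 * 16 = 32
2^10 = (2^5)^2 = 32^2 = 1024
2^11 = 2 * 2^10 = 2 * 1024 = 2048
2^22 = (2^11)^2 = 2048^2 = 4194304

Result: 4194304
Multiplications needed: 6 (6 lines after 2^1)

2^22 = 4194304. Using exponentiation by squaring, this requires 6 multiplications. The key idea: if the exponent is even, square the half-power; if odd, multiply by the base once.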